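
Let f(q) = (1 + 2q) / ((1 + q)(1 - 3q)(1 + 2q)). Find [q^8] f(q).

4921

Partial fractions give a closed form: a_n = (1/4)·(-1)^n + (3/4)·3^n.
At n = 8: a_8 = 4921.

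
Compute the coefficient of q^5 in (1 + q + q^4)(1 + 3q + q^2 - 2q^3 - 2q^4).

1

(1 + q + q^4) has coefficients 1,1,0,0,1 for degrees 0…4.
(1 + 3q + q^2 - 2q^3 - 2q^4) has coefficients 1,3,1,-2,-2,0 for degrees 0…5.
[q^5] = 1·0 + 1·(-2) + 1·3 = 1.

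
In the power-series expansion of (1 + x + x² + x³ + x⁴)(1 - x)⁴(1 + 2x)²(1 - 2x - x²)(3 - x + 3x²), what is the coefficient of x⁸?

-33

(1 + x + x² + x³ + x⁴) has coefficients 1,1,1,1,1 for degrees 0…4.
(1 - x)⁴ has coefficients 1,-4,6,-4,1,0,0,0,0 for degrees 0…8.
Multiplying by (1 + 2x)² gives running coefficients 1,0,-6,4,9,-12,4,0,0 for degrees 0…8.
Multiplying by (1 - 2x - x²) gives running coefficients 1,-2,-7,16,7,-34,19,4,-4 for degrees 0…8.
Finally multiplying by (3 - x + 3x²), the product of all factors after the first has coefficients 3,-7,-16,49,-16,-61,112,-109,41 for degrees 0…8.
[x⁸] = 1·41 + 1·(-109) + 1·112 + 1·(-61) + 1·(-16) = -33.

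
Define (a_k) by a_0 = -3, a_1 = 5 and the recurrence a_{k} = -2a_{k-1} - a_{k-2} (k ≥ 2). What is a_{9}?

The ordinary generating function has denominator 1 + 2z + z^2.
Iterating the recurrence: a_0,…,a_{9} = -3, 5, -7, 9, -11, 13, -15, 17, -19, 21.

21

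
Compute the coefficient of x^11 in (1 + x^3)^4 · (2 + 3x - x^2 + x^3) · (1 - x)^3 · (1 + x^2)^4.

-65

(1 + x^3)^4 has coefficients 1,0,0,4,0,0,6,0,0,4,0,0 for degrees 0…11.
(2 + 3x - x^2 + x^3) has coefficients 2,3,-1,1,0,0,0,0,0,0,0,0 for degrees 0…11.
Multiplying by (1 - x)^3 gives running coefficients 2,-3,-4,11,-9,4,-1,0,0,0,0,0 for degrees 0…11.
Finally multiplying by (1 + x^2)^4, the product of all factors after the first has coefficients 2,-3,4,-1,-13,30,-53,70,-72,65,-46,27 for degrees 0…11.
[x^11] = 1·27 + 4·(-72) + 6·30 + 4·4 = -65.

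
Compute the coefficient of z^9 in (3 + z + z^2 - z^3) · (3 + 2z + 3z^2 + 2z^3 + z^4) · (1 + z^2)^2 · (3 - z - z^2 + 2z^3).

33

(3 + z + z^2 - z^3) has coefficients 3,1,1,-1 for degrees 0…3.
(3 + 2z + 3z^2 + 2z^3 + z^4) has coefficients 3,2,3,2,1,0,0,0,0,0 for degrees 0…9.
Multiplying by (1 + z^2)^2 gives running coefficients 3,2,9,6,10,6,5,2,1,0 for degrees 0…9.
Finally multiplying by (3 - z - z^2 + 2z^3), the product of all factors after the first has coefficients 9,3,22,13,19,20,11,15,8,7 for degrees 0…9.
[z^9] = 3·7 + 1·8 + 1·15 − 1·11 = 33.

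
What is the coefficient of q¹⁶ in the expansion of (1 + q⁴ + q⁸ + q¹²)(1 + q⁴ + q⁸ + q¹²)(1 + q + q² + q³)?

3

(1 + q⁴ + q⁸ + q¹²) has coefficients 1,0,0,0,1,0,0,0,1,0,0,0,1 for degrees 0…12.
(1 + q⁴ + q⁸ + q¹²) has coefficients 1,0,0,0,1,0,0,0,1,0,0,0,1,0,0,0,0 for degrees 0…16.
Finally multiplying by (1 + q + q² + q³), the product of all factors after the first has coefficients 1,1,1,1,1,1,1,1,1,1,1,1,1,1,1,1,0 for degrees 0…16.
[q¹⁶] = 1·0 + 1·1 + 1·1 + 1·1 = 3.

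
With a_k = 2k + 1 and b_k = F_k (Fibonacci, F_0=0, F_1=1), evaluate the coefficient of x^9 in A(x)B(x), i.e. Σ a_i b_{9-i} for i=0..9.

Write out a_i and b_{9-i} for i = 0,…,9 and sum the products.
Σ = 1·34 + 3·21 + 5·13 + 7·8 + 9·5 + 11·3 + 13·2 + 15·1 + 17·1 + 19·0 = 354.

354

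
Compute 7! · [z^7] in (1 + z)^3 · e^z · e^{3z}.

285184

The EGF product rule gives c_7 = Σ_{k_1+k_2+k_3=7} C(7; k_1,k_2,k_3) · ∏ g_i(k_i), where (1+z)^3 gives the falling factorial (3)_k; e^z gives (1)^k; e^{3z} gives (3)^k.
g_1(k) for k = 0…7: 1, 3, 6, 6, 0, 0, 0, 0.
g_2(k) for k = 0…7: 1, 1, 1, 1, 1, 1, 1, 1.
g_3(k) for k = 0…7: 1, 3, 9, 27, 81, 243, 729, 2187.
First combine the last two factors: h(k) = Σ_j C(k,j)·g_2(j)·g_3(k−j) for k = 0…7: 1, 4, 16, 64, 256, 1024, 4096, 16384.
c_7 = Σ_k C(7,k)·g_1(k)·h(7−k) = 1·1·16384 + 7·3·4096 + 21·6·1024 + 35·6·256 = 16384 + 86016 + 129024 + 53760 = 285184.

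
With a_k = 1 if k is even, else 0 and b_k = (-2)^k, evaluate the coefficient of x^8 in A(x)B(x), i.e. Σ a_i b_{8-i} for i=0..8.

341

The convolution is the x^8 coefficient of A(x)B(x).
Σ = 1·256 + 0·(-128) + 1·64 + 0·(-32) + 1·16 + 0·(-8) + 1·4 + 0·(-2) + 1·1 = 341.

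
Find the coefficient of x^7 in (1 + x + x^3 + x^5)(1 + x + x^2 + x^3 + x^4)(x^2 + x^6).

5

(1 + x + x^3 + x^5) has coefficients 1,1,0,1,0,1 for degrees 0…5.
(1 + x + x^2 + x^3 + x^4) has coefficients 1,1,1,1,1,0,0,0 for degrees 0…7.
Finally multiplying by (x^2 + x^6), the product of all factors after the first has coefficients 0,0,1,1,1,1,2,1 for degrees 0…7.
[x^7] = 1·1 + 1·2 + 1·1 + 1·1 = 5.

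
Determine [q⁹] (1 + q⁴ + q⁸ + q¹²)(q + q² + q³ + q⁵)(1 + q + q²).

3

(1 + q⁴ + q⁸ + q¹²) has coefficients 1,0,0,0,1,0,0,0,1,0 for degrees 0…9.
(q + q² + q³ + q⁵) has coefficients 0,1,1,1,0,1,0,0,0,0 for degrees 0…9.
Finally multiplying by (1 + q + q²), the product of all factors after the first has coefficients 0,1,2,3,2,2,1,1,0,0 for degrees 0…9.
[q⁹] = 1·0 + 1·2 + 1·1 = 3.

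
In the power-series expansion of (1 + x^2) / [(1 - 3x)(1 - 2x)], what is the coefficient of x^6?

The denominator gives the recurrence a_n = 5a_(n−1) − 6a_(n−2) for n ≥ 3; the numerator fixes a_0 = 1, a_1 = 5, a_2 = 20.
Iterating: 1, 5, 20, 70, 230, 730, 2270, so a_6 = 2270.

2270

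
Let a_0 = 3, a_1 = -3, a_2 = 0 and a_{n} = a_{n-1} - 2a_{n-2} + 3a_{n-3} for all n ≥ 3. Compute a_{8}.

-15

The ordinary generating function has denominator 1 - z + 2z^2 - 3z^3.
Iterating the recurrence: a_0,…,a_{8} = 3, -3, 0, 15, 6, -24, 9, 75, -15.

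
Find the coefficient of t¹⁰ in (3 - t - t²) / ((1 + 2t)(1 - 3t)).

The denominator gives the recurrence a_n = a_(n−1) + 6a_(n−2) for n ≥ 3; the numerator fixes a_0 = 3, a_1 = 2, a_2 = 19.
Iterating: 3, 2, 19, 31, 145, 331, 1201, 3187, 10393, 29515, 91873, so a_10 = 91873.

91873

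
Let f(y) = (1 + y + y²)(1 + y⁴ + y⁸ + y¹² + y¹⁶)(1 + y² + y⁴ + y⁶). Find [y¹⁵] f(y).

2

(1 + y + y²) has coefficients 1,1,1 for degrees 0…2.
(1 + y⁴ + y⁸ + y¹² + y¹⁶) has coefficients 1,0,0,0,1,0,0,0,1,0,0,0,1,0,0,0 for degrees 0…15.
Finally multiplying by (1 + y² + y⁴ + y⁶), the product of all factors after the first has coefficients 1,0,1,0,2,0,2,0,2,0,2,0,2,0,2,0 for degrees 0…15.
[y¹⁵] = 1·0 + 1·2 + 1·0 = 2.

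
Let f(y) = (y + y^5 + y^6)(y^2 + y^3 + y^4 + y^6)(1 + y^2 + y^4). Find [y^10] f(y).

(y + y^5 + y^6) has coefficients 0,1,0,0,0,1,1 for degrees 0…6.
(y^2 + y^3 + y^4 + y^6) has coefficients 0,0,1,1,1,0,1,0,0,0,0 for degrees 0…10.
Finally multiplying by (1 + y^2 + y^4), the product of all factors after the first has coefficients 0,0,1,1,2,1,3,1,2,0,1 for degrees 0…10.
[y^10] = 1·0 + 1·1 + 1·2 = 3.

3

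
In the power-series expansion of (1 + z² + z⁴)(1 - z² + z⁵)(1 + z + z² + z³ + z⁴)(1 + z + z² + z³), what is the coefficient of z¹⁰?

5

(1 + z² + z⁴) has coefficients 1,0,1,0,1 for degrees 0…4.
(1 - z² + z⁵) has coefficients 1,0,-1,0,0,1,0,0,0,0,0 for degrees 0…10.
Multiplying by (1 + z + z² + z³ + z⁴) gives running coefficients 1,1,0,0,0,0,0,1,1,1,0 for degrees 0…10.
Finally multiplying by (1 + z + z² + z³), the product of all factors after the first has coefficients 1,2,2,2,1,0,0,1,2,3,3 for degrees 0…10.
[z¹⁰] = 1·3 + 1·2 + 1·0 = 5.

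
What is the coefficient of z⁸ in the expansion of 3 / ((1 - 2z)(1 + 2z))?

768

The denominator gives the recurrence a_n = 4a_(n−2) for n ≥ 2; the numerator fixes a_0 = 3, a_1 = 0.
Iterating: 3, 0, 12, 0, 48, 0, 192, 0, 768, so a_8 = 768.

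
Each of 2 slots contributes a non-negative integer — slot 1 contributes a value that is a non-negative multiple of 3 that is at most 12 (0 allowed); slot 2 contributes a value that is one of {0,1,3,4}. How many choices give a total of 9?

2

The generating function for the choices is (1 + z^3 + z^6 + z^9 + z^12)·(1 + z + z^3 + z^4); the count is [z^9].
(1 + z^3 + z^6 + z^9 + z^12) has coefficients 1,0,0,1,0,0,1,0,0,1 for degrees 0…9.
(1 + z + z^3 + z^4) has coefficients 1,1,0,1,1,0,0,0,0,0 for degrees 0…9.
[z^9] = 1·0 + 1·0 + 1·1 + 1·1 = 2.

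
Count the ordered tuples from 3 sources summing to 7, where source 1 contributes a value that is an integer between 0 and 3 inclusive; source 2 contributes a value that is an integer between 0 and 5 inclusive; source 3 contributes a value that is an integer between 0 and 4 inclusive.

17

The generating function for the choices is (1 + x + x^2 + x^3)·(1 + x + x^2 + x^3 + x^4 + x^5)·(1 + x + x^2 + x^3 + x^4); the count is [x^7].
(1 + x + x^2 + x^3) has coefficients 1,1,1,1 for degrees 0…3.
(1 + x + x^2 + x^3 + x^4 + x^5) has coefficients 1,1,1,1,1,1,0,0 for degrees 0…7.
Finally multiplying by (1 + x + x^2 + x^3 + x^4), the product of all factors after the first has coefficients 1,2,3,4,5,5,4,3 for degrees 0…7.
[x^7] = 1·3 + 1·4 + 1·5 + 1·5 = 17.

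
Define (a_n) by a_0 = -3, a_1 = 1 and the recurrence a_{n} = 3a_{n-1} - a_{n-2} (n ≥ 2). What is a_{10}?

14517

The ordinary generating function has denominator 1 - 3q + q^2.
Iterating the recurrence: a_0,…,a_{10} = -3, 1, 6, 17, 45, 118, 309, 809, 2118, 5545, 14517.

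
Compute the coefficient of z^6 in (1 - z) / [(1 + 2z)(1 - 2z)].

Partial fractions give a closed form: a_n = (3/4)·(-2)^n + (1/4)·2^n.
At n = 6: a_6 = 64.

64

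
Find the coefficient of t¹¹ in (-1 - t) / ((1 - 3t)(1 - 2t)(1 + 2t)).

Partial fractions give a closed form: a_n = (-12/5)·3^n + (3/2)·2^n + (-1/10)·(-2)^n.
At n = 11: a_11 = -421876.

-421876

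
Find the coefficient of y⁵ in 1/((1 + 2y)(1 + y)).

The denominator gives the recurrence a_n = −3a_(n−1) − 2a_(n−2) for n ≥ 2; the numerator fixes a_0 = 1, a_1 = -3.
Iterating: 1, -3, 7, -15, 31, -63, so a_5 = -63.

-63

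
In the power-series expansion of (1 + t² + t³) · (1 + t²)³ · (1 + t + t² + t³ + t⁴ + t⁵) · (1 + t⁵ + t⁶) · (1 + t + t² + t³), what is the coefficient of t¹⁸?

(1 + t² + t³) has coefficients 1,0,1,1 for degrees 0…3.
(1 + t²)³ has coefficients 1,0,3,0,3,0,1,0,0,0,0,0,0,0,0,0,0,0,0 for degrees 0…18.
Multiplying by (1 + t + t² + t³ + t⁴ + t⁵) gives running coefficients 1,1,4,4,7,7,7,7,4,4,1,1,0,0,0,0,0,0,0 for degrees 0…18.
Multiplying by (1 + t⁵ + t⁶) gives running coefficients 1,1,4,4,7,8,9,12,12,15,15,15,14,11,8,5,2,1,0 for degrees 0…18.
Finally multiplying by (1 + t + t² + t³), the product of all factors after the first has coefficients 1,2,6,10,16,23,28,36,41,48,54,57,59,55,48,38,26,16,8 for degrees 0…18.
[t¹⁸] = 1·8 + 1·26 + 1·38 = 72.

72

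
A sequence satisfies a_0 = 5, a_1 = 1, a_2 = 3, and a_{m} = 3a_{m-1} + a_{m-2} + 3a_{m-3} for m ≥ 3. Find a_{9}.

43225

The ordinary generating function has denominator 1 - 3x - x^2 - 3x^3.
Iterating the recurrence: a_0,…,a_{9} = 5, 1, 3, 25, 81, 277, 987, 3481, 12261, 43225.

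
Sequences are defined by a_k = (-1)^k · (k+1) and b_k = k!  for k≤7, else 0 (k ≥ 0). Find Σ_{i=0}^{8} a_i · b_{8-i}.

-8301

This is [x^8] in the product of the two ordinary generating functions.
Σ = 1·0 − 2·5040 + 3·720 − 4·120 + 5·24 − 6·6 + 7·2 − 8·1 + 9·1 = -8301.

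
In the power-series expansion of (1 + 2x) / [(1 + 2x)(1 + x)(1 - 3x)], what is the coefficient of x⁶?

547

Partial fractions give a closed form: a_n = (1/4)·(-1)^n + (3/4)·3^n.
At n = 6: a_6 = 547.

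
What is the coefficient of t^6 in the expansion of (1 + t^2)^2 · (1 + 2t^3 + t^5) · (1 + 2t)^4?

(1 + t^2)^2 has coefficients 1,0,2,0,1 for degrees 0…4.
(1 + 2t^3 + t^5) has coefficients 1,0,0,2,0,1,0 for degrees 0…6.
Finally multiplying by (1 + 2t)^4, the product of all factors after the first has coefficients 1,8,24,34,32,49,72 for degrees 0…6.
[t^6] = 1·72 + 2·32 + 1·24 = 160.

160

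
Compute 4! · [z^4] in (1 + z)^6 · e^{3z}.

The EGF product rule gives c_4 = Σ_{k_1+k_2=4} C(4; k_1,k_2) · ∏ g_i(k_i), where (1+z)^6 gives the falling factorial (6)_k; e^{3z} gives (3)^k.
g_1(k) for k = 0…4: 1, 6, 30, 120, 360.
g_2(k) for k = 0…4: 1, 3, 9, 27, 81.
c_4 = Σ_k C(4,k)·g_1(k)·g_2(4−k) = 1·1·81 + 4·6·27 + 6·30·9 + 4·120·3 + 1·360·1 = 81 + 648 + 1620 + 1440 + 360 = 4149.

4149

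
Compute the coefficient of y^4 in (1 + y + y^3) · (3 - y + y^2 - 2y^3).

(1 + y + y^3) has coefficients 1,1,0,1 for degrees 0…3.
(3 - y + y^2 - 2y^3) has coefficients 3,-1,1,-2,0 for degrees 0…4.
[y^4] = 1·0 + 1·(-2) + 1·(-1) = -3.

-3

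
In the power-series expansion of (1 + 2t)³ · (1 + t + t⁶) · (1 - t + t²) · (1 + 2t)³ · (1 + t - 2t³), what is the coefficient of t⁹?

-33

(1 + 2t)³ has coefficients 1,6,12,8 for degrees 0…3.
(1 + t + t⁶) has coefficients 1,1,0,0,0,0,1,0,0,0 for degrees 0…9.
Multiplying by (1 - t + t²) gives running coefficients 1,0,0,1,0,0,1,-1,1,0 for degrees 0…9.
Multiplying by (1 + 2t)³ gives running coefficients 1,6,12,9,6,12,9,5,7,2 for degrees 0…9.
Finally multiplying by (1 + t - 2t³), the product of all factors after the first has coefficients 1,7,18,19,3,-6,3,2,-12,-9 for degrees 0…9.
[t⁹] = 1·(-9) + 6·(-12) + 12·2 + 8·3 = -33.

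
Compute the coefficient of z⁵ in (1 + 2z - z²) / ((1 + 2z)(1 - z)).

6

The denominator gives the recurrence a_n = −a_(n−1) + 2a_(n−2) for n ≥ 3; the numerator fixes a_0 = 1, a_1 = 1, a_2 = 0.
Iterating: 1, 1, 0, 2, -2, 6, so a_5 = 6.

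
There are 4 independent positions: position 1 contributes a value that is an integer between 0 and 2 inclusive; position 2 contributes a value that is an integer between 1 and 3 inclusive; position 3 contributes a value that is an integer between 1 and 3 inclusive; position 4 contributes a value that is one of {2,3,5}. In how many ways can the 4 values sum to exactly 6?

The generating function for the choices is (1 + z + z^2)·(z + z^2 + z^3)·(z + z^2 + z^3)·(z^2 + z^3 + z^5); the count is [z^6].
(1 + z + z^2) has coefficients 1,1,1 for degrees 0…2.
(z + z^2 + z^3) has coefficients 0,1,1,1,0,0,0 for degrees 0…6.
Multiplying by (z + z^2 + z^3) gives running coefficients 0,0,1,2,3,2,1 for degrees 0…6.
Finally multiplying by (z^2 + z^3 + z^5), the product of all factors after the first has coefficients 0,0,0,0,1,3,5 for degrees 0…6.
[z^6] = 1·5 + 1·3 + 1·1 = 9.

9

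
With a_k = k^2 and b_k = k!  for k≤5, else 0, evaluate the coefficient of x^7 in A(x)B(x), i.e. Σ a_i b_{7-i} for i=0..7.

927

Write out a_i and b_{7-i} for i = 0,…,7 and sum the products.
Σ = 0·0 + 1·0 + 4·120 + 9·24 + 16·6 + 25·2 + 36·1 + 49·1 = 927.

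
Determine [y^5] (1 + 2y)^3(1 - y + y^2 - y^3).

-4

(1 + 2y)^3 has coefficients 1,6,12,8 for degrees 0…3.
(1 - y + y^2 - y^3) has coefficients 1,-1,1,-1,0,0 for degrees 0…5.
[y^5] = 1·0 + 6·0 + 12·(-1) + 8·1 = -4.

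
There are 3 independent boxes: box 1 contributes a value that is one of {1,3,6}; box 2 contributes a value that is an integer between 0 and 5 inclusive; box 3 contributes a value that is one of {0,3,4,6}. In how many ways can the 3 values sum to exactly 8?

7

The generating function for the choices is (z + z^3 + z^6)·(1 + z + z^2 + z^3 + z^4 + z^5)·(1 + z^3 + z^4 + z^6); the count is [z^8].
(z + z^3 + z^6) has coefficients 0,1,0,1,0,0,1 for degrees 0…6.
(1 + z + z^2 + z^3 + z^4 + z^5) has coefficients 1,1,1,1,1,1,0,0,0 for degrees 0…8.
Finally multiplying by (1 + z^3 + z^4 + z^6), the product of all factors after the first has coefficients 1,1,1,2,3,3,3,3,3 for degrees 0…8.
[z^8] = 1·3 + 1·3 + 1·1 = 7.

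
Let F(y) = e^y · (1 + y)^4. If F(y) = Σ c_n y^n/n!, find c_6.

The EGF product rule gives c_6 = Σ_{k_1+k_2=6} C(6; k_1,k_2) · ∏ g_i(k_i), where e^y gives (1)^k; (1+y)^4 gives the falling factorial (4)_k.
g_1(k) for k = 0…6: 1, 1, 1, 1, 1, 1, 1.
g_2(k) for k = 0…6: 1, 4, 12, 24, 24, 0, 0.
c_6 = Σ_k C(6,k)·g_1(k)·g_2(6−k) = 15·1·24 + 20·1·24 + 15·1·12 + 6·1·4 + 1·1·1 = 360 + 480 + 180 + 24 + 1 = 1045.

1045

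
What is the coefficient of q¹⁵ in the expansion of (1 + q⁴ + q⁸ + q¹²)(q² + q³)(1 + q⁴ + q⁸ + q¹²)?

4

(1 + q⁴ + q⁸ + q¹²) has coefficients 1,0,0,0,1,0,0,0,1,0,0,0,1 for degrees 0…12.
(q² + q³) has coefficients 0,0,1,1,0,0,0,0,0,0,0,0,0,0,0,0 for degrees 0…15.
Finally multiplying by (1 + q⁴ + q⁸ + q¹²), the product of all factors after the first has coefficients 0,0,1,1,0,0,1,1,0,0,1,1,0,0,1,1 for degrees 0…15.
[q¹⁵] = 1·1 + 1·1 + 1·1 + 1·1 = 4.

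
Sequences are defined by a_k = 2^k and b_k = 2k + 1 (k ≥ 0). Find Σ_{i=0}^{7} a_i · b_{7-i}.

This is [x^7] in the product of the two ordinary generating functions.
Σ = 1·15 + 2·13 + 4·11 + 8·9 + 16·7 + 32·5 + 64·3 + 128·1 = 749.

749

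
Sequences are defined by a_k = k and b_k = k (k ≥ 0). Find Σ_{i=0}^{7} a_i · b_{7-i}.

This is [x^7] in the product of the two ordinary generating functions.
Σ = 0·7 + 1·6 + 2·5 + 3·4 + 4·3 + 5·2 + 6·1 + 7·0 = 56.

56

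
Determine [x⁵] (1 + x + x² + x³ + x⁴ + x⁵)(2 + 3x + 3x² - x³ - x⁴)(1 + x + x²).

19

(1 + x + x² + x³ + x⁴ + x⁵) has coefficients 1,1,1,1,1,1 for degrees 0…5.
(2 + 3x + 3x² - x³ - x⁴) has coefficients 2,3,3,-1,-1,0 for degrees 0…5.
Finally multiplying by (1 + x + x²), the product of all factors after the first has coefficients 2,5,8,5,1,-2 for degrees 0…5.
[x⁵] = 1·(-2) + 1·1 + 1·5 + 1·8 + 1·5 + 1·2 = 19.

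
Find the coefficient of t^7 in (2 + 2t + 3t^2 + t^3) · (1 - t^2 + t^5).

3

(2 + 2t + 3t^2 + t^3) has coefficients 2,2,3,1 for degrees 0…3.
(1 - t^2 + t^5) has coefficients 1,0,-1,0,0,1,0,0 for degrees 0…7.
[t^7] = 2·0 + 2·0 + 3·1 + 1·0 = 3.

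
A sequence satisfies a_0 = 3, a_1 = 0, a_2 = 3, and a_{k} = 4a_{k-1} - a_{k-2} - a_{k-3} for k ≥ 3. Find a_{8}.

The ordinary generating function has denominator 1 - 4q + q^2 + q^3.
Iterating the recurrence: a_0,…,a_{8} = 3, 0, 3, 9, 33, 120, 438, 1599, 5838.

5838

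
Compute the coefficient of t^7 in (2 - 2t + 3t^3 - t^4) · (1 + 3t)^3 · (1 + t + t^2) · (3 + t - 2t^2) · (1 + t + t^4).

(2 - 2t + 3t^3 - t^4) has coefficients 2,-2,0,3,-1 for degrees 0…4.
(1 + 3t)^3 has coefficients 1,9,27,27,0,0,0,0 for degrees 0…7.
Multiplying by (1 + t + t^2) gives running coefficients 1,10,37,63,54,27,0,0 for degrees 0…7.
Multiplying by (3 + t - 2t^2) gives running coefficients 3,31,119,206,151,9,-81,-54 for degrees 0…7.
Finally multiplying by (1 + t + t^4), the product of all factors after the first has coefficients 3,34,150,325,360,191,47,71 for degrees 0…7.
[t^7] = 2·71 − 2·47 + 3·360 − 1·325 = 803.

803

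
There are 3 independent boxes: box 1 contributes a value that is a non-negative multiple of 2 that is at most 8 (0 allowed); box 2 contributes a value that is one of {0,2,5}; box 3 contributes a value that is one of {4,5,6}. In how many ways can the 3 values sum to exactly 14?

4

The generating function for the choices is (1 + z^2 + z^4 + z^6 + z^8)·(1 + z^2 + z^5)·(z^4 + z^5 + z^6); the count is [z^14].
(1 + z^2 + z^4 + z^6 + z^8) has coefficients 1,0,1,0,1,0,1,0,1 for degrees 0…8.
(1 + z^2 + z^5) has coefficients 1,0,1,0,0,1,0,0,0,0,0,0,0,0,0 for degrees 0…14.
Finally multiplying by (z^4 + z^5 + z^6), the product of all factors after the first has coefficients 0,0,0,0,1,1,2,1,1,1,1,1,0,0,0 for degrees 0…14.
[z^14] = 1·0 + 1·0 + 1·1 + 1·1 + 1·2 = 4.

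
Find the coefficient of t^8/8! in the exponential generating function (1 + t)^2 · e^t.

The EGF product rule gives c_8 = Σ_{k_1+k_2=8} C(8; k_1,k_2) · ∏ g_i(k_i), where (1+t)^2 gives the falling factorial (2)_k; e^t gives (1)^k.
g_1(k) for k = 0…8: 1, 2, 2, 0, 0, 0, 0, 0, 0.
g_2(k) for k = 0…8: 1, 1, 1, 1, 1, 1, 1, 1, 1.
c_8 = Σ_k C(8,k)·g_1(k)·g_2(8−k) = 1·1·1 + 8·2·1 + 28·2·1 = 1 + 16 + 56 = 73.

73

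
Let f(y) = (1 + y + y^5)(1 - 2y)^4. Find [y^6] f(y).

(1 + y + y^5) has coefficients 1,1,0,0,0,1 for degrees 0…5.
(1 - 2y)^4 has coefficients 1,-8,24,-32,16,0,0 for degrees 0…6.
[y^6] = 1·0 + 1·0 + 1·(-8) = -8.

-8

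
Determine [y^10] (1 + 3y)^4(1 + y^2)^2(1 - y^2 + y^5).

(1 + 3y)^4 has coefficients 1,12,54,108,81 for degrees 0…4.
(1 + y^2)^2 has coefficients 1,0,2,0,1,0,0,0,0,0,0 for degrees 0…10.
Finally multiplying by (1 - y^2 + y^5), the product of all factors after the first has coefficients 1,0,1,0,-1,1,-1,2,0,1,0 for degrees 0…10.
[y^10] = 1·0 + 12·1 + 54·0 + 108·2 + 81·(-1) = 147.

147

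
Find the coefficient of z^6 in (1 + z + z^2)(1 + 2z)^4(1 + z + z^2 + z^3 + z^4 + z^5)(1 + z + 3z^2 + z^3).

1113

(1 + z + z^2) has coefficients 1,1,1 for degrees 0…2.
(1 + 2z)^4 has coefficients 1,8,24,32,16,0,0 for degrees 0…6.
Multiplying by (1 + z + z^2 + z^3 + z^4 + z^5) gives running coefficients 1,9,33,65,81,81,80 for degrees 0…6.
Finally multiplying by (1 + z + 3z^2 + z^3), the product of all factors after the first has coefficients 1,10,45,126,254,390,469 for degrees 0…6.
[z^6] = 1·469 + 1·390 + 1·254 = 1113.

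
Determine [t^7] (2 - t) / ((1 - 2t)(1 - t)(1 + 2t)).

85

The denominator gives the recurrence a_n = a_(n−1) + 4a_(n−2) − 4a_(n−3) for n ≥ 3; the numerator fixes a_0 = 2, a_1 = 1, a_2 = 9.
Iterating: 2, 1, 9, 5, 37, 21, 149, 85, so a_7 = 85.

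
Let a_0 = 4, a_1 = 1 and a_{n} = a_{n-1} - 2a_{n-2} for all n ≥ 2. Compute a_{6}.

13

The ordinary generating function has denominator 1 - x + 2x^2.
Iterating the recurrence: a_0,…,a_{6} = 4, 1, -7, -9, 5, 23, 13.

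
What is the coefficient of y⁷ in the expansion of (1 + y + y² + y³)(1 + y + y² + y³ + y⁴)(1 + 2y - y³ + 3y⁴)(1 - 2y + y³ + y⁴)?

9

(1 + y + y² + y³) has coefficients 1,1,1,1 for degrees 0…3.
(1 + y + y² + y³ + y⁴) has coefficients 1,1,1,1,1,0,0,0 for degrees 0…7.
Multiplying by (1 + 2y - y³ + 3y⁴) gives running coefficients 1,3,3,2,5,4,2,2 for degrees 0…7.
Finally multiplying by (1 - 2y + y³ + y⁴), the product of all factors after the first has coefficients 1,1,-3,-3,5,0,-1,5 for degrees 0…7.
[y⁷] = 1·5 + 1·(-1) + 1·0 + 1·5 = 9.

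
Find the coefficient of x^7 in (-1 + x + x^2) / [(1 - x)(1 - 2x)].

The denominator gives the recurrence a_n = 3a_(n−1) − 2a_(n−2) for n ≥ 3; the numerator fixes a_0 = -1, a_1 = -2, a_2 = -3.
Iterating: -1, -2, -3, -5, -9, -17, -33, -65, so a_7 = -65.

-65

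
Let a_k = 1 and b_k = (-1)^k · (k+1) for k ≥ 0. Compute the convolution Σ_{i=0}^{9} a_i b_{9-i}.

-5

This is [x^9] in the product of the two ordinary generating functions.
Σ = 1·(-10) + 1·9 + 1·(-8) + 1·7 + 1·(-6) + 1·5 + 1·(-4) + 1·3 + 1·(-2) + 1·1 = -5.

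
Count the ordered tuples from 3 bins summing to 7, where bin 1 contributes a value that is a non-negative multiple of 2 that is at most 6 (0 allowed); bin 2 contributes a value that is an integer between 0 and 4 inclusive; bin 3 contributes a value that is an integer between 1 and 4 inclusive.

10

The generating function for the choices is (1 + t^2 + t^4 + t^6)·(1 + t + t^2 + t^3 + t^4)·(t + t^2 + t^3 + t^4); the count is [t^7].
(1 + t^2 + t^4 + t^6) has coefficients 1,0,1,0,1,0,1 for degrees 0…6.
(1 + t + t^2 + t^3 + t^4) has coefficients 1,1,1,1,1,0,0,0 for degrees 0…7.
Finally multiplying by (t + t^2 + t^3 + t^4), the product of all factors after the first has coefficients 0,1,2,3,4,4,3,2 for degrees 0…7.
[t^7] = 1·2 + 1·4 + 1·3 + 1·1 = 10.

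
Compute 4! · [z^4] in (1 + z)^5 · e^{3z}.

The EGF product rule gives c_4 = Σ_{k_1+k_2=4} C(4; k_1,k_2) · ∏ g_i(k_i), where (1+z)^5 gives the falling factorial (5)_k; e^{3z} gives (3)^k.
g_1(k) for k = 0…4: 1, 5, 20, 60, 120.
g_2(k) for k = 0…4: 1, 3, 9, 27, 81.
c_4 = Σ_k C(4,k)·g_1(k)·g_2(4−k) = 1·1·81 + 4·5·27 + 6·20·9 + 4·60·3 + 1·120·1 = 81 + 540 + 1080 + 720 + 120 = 2541.

2541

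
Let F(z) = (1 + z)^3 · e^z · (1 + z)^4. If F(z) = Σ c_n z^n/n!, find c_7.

The EGF product rule gives c_7 = Σ_{k_1+k_2+k_3=7} C(7; k_1,k_2,k_3) · ∏ g_i(k_i), where (1+z)^3 gives the falling factorial (3)_k; e^z gives (1)^k; (1+z)^4 gives the falling factorial (4)_k.
g_1(k) for k = 0…7: 1, 3, 6, 6, 0, 0, 0, 0.
g_2(k) for k = 0…7: 1, 1, 1, 1, 1, 1, 1, 1.
g_3(k) for k = 0…7: 1, 4, 12, 24, 24, 0, 0, 0.
First combine the last two factors: h(k) = Σ_j C(k,j)·g_2(j)·g_3(k−j) for k = 0…7: 1, 5, 21, 73, 209, 501, 1045, 1961.
c_7 = Σ_k C(7,k)·g_1(k)·h(7−k) = 1·1·1961 + 7·3·1045 + 21·6·501 + 35·6·209 = 1961 + 21945 + 63126 + 43890 = 130922.

130922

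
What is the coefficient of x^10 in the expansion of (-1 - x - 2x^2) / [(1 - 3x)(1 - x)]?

-137779

The denominator gives the recurrence a_n = 4a_(n−1) − 3a_(n−2) for n ≥ 3; the numerator fixes a_0 = -1, a_1 = -5, a_2 = -19.
Iterating: -1, -5, -19, -61, -187, -565, -1699, -5101, -15307, -45925, -137779, so a_10 = -137779.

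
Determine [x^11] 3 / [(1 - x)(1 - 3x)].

797160

The denominator gives the recurrence a_n = 4a_(n−1) − 3a_(n−2) for n ≥ 2; the numerator fixes a_0 = 3, a_1 = 12.
Iterating: 3, 12, 39, 120, 363, 1092, 3279, 9840, 29523, 88572, 265719, 797160, so a_11 = 797160.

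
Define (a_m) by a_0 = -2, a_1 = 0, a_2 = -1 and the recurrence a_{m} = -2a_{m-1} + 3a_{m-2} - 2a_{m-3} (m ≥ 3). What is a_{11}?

The ordinary generating function has denominator 1 + 2q - 3q^2 + 2q^3.
Iterating the recurrence: a_0,…,a_{11} = -2, 0, -1, 6, -15, 50, -157, 494, -1559, 4914, -15493, 48846.

48846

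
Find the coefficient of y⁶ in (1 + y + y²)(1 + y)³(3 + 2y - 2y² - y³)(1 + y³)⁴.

(1 + y + y²) has coefficients 1,1,1 for degrees 0…2.
(1 + y)³ has coefficients 1,3,3,1,0,0,0 for degrees 0…6.
Multiplying by (3 + 2y - 2y² - y³) gives running coefficients 3,11,13,2,-7,-5,-1 for degrees 0…6.
Finally multiplying by (1 + y³)⁴, the product of all factors after the first has coefficients 3,11,13,14,37,47,25 for degrees 0…6.
[y⁶] = 1·25 + 1·47 + 1·37 = 109.

109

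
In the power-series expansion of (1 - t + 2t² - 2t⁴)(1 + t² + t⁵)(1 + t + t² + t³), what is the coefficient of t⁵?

(1 - t + 2t² - 2t⁴) has coefficients 1,-1,2,0,-2 for degrees 0…4.
(1 + t² + t⁵) has coefficients 1,0,1,0,0,1 for degrees 0…5.
Finally multiplying by (1 + t + t² + t³), the product of all factors after the first has coefficients 1,1,2,2,1,2 for degrees 0…5.
[t⁵] = 1·2 − 1·1 + 2·2 − 2·1 = 3.

3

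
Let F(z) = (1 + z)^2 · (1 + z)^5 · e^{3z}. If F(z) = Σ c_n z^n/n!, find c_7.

2228544

The EGF product rule gives c_7 = Σ_{k_1+k_2+k_3=7} C(7; k_1,k_2,k_3) · ∏ g_i(k_i), where (1+z)^2 gives the falling factorial (2)_k; (1+z)^5 gives the falling factorial (5)_k; e^{3z} gives (3)^k.
g_1(k) for k = 0…7: 1, 2, 2, 0, 0, 0, 0, 0.
g_2(k) for k = 0…7: 1, 5, 20, 60, 120, 120, 0, 0.
g_3(k) for k = 0…7: 1, 3, 9, 27, 81, 243, 729, 2187.
First combine the last two factors: h(k) = Σ_j C(k,j)·g_2(j)·g_3(k−j) for k = 0…7: 1, 8, 59, 402, 2541, 14988, 83079, 435942.
c_7 = Σ_k C(7,k)·g_1(k)·h(7−k) = 1·1·435942 + 7·2·83079 + 21·2·14988 = 435942 + 1163106 + 629496 = 2228544.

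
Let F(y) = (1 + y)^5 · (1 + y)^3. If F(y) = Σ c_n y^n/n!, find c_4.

The EGF product rule gives c_4 = Σ_{k_1+k_2=4} C(4; k_1,k_2) · ∏ g_i(k_i), where (1+y)^5 gives the falling factorial (5)_k; (1+y)^3 gives the falling factorial (3)_k.
g_1(k) for k = 0…4: 1, 5, 20, 60, 120.
g_2(k) for k = 0…4: 1, 3, 6, 6, 0.
c_4 = Σ_k C(4,k)·g_1(k)·g_2(4−k) = 4·5·6 + 6·20·6 + 4·60·3 + 1·120·1 = 120 + 720 + 720 + 120 = 1680.

1680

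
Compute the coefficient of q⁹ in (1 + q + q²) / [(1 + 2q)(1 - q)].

The denominator gives the recurrence a_n = −a_(n−1) + 2a_(n−2) for n ≥ 3; the numerator fixes a_0 = 1, a_1 = 0, a_2 = 3.
Iterating: 1, 0, 3, -3, 9, -15, 33, -63, 129, -255, so a_9 = -255.

-255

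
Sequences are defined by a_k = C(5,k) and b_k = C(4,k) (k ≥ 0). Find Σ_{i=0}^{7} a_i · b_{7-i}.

36

The convolution is the t^7 coefficient of A(t)B(t).
Σ = 1·0 + 5·0 + 10·0 + 10·1 + 5·4 + 1·6 + 0·4 + 0·1 = 36.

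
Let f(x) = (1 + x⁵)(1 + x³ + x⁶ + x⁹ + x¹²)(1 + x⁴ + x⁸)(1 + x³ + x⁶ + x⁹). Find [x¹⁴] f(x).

7

(1 + x⁵) has coefficients 1,0,0,0,0,1 for degrees 0…5.
(1 + x³ + x⁶ + x⁹ + x¹²) has coefficients 1,0,0,1,0,0,1,0,0,1,0,0,1,0,0 for degrees 0…14.
Multiplying by (1 + x⁴ + x⁸) gives running coefficients 1,0,0,1,1,0,1,1,1,1,1,1,1,1,1 for degrees 0…14.
Finally multiplying by (1 + x³ + x⁶ + x⁹), the product of all factors after the first has coefficients 1,0,0,2,1,0,3,2,1,4,3,2,4,4,3 for degrees 0…14.
[x¹⁴] = 1·3 + 1·4 = 7.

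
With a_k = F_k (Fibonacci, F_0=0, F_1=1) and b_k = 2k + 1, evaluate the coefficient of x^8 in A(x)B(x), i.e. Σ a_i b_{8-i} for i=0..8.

This is [x^8] in the product of the two ordinary generating functions.
Σ = 0·17 + 1·15 + 1·13 + 2·11 + 3·9 + 5·7 + 8·5 + 13·3 + 21·1 = 212.

212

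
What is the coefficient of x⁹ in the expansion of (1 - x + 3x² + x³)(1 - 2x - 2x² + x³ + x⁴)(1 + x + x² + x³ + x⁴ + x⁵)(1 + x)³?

-30

(1 - x + 3x² + x³) has coefficients 1,-1,3,1 for degrees 0…3.
(1 - 2x - 2x² + x³ + x⁴) has coefficients 1,-2,-2,1,1,0,0,0,0,0 for degrees 0…9.
Multiplying by (1 + x + x² + x³ + x⁴ + x⁵) gives running coefficients 1,-1,-3,-2,-1,-1,-2,0,2,1 for degrees 0…9.
Finally multiplying by (1 + x)³, the product of all factors after the first has coefficients 1,2,-3,-13,-17,-13,-10,-10,-5,5 for degrees 0…9.
[x⁹] = 1·5 − 1·(-5) + 3·(-10) + 1·(-10) = -30.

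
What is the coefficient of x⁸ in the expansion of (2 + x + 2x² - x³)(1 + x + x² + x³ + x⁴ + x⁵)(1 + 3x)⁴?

875

(2 + x + 2x² - x³) has coefficients 2,1,2,-1 for degrees 0…3.
(1 + x + x² + x³ + x⁴ + x⁵) has coefficients 1,1,1,1,1,1,0,0,0 for degrees 0…8.
Finally multiplying by (1 + 3x)⁴, the product of all factors after the first has coefficients 1,13,67,175,256,256,255,243,189 for degrees 0…8.
[x⁸] = 2·189 + 1·243 + 2·255 − 1·256 = 875.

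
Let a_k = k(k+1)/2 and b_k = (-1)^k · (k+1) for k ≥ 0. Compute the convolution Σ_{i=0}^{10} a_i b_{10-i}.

15

Write out a_i and b_{10-i} for i = 0,…,10 and sum the products.
Σ = 0·11 + 1·(-10) + 3·9 + 6·(-8) + 10·7 + 15·(-6) + 21·5 + 28·(-4) + 36·3 + 45·(-2) + 55·1 = 15.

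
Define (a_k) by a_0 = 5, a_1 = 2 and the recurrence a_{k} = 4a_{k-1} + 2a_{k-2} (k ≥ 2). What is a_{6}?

6728

The ordinary generating function has denominator 1 - 4x - 2x^2.
Iterating the recurrence: a_0,…,a_{6} = 5, 2, 18, 76, 340, 1512, 6728.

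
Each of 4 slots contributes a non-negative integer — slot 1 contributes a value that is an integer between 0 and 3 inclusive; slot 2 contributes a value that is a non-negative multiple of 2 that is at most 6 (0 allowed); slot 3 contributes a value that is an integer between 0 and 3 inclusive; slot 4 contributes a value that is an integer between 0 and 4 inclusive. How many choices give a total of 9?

The generating function for the choices is (1 + x + x^2 + x^3)·(1 + x^2 + x^4 + x^6)·(1 + x + x^2 + x^3)·(1 + x + x^2 + x^3 + x^4); the count is [x^9].
(1 + x + x^2 + x^3) has coefficients 1,1,1,1 for degrees 0…3.
(1 + x^2 + x^4 + x^6) has coefficients 1,0,1,0,1,0,1,0,0,0 for degrees 0…9.
Multiplying by (1 + x + x^2 + x^3) gives running coefficients 1,1,2,2,2,2,2,2,1,1 for degrees 0…9.
Finally multiplying by (1 + x + x^2 + x^3 + x^4), the product of all factors after the first has coefficients 1,2,4,6,8,9,10,10,9,8 for degrees 0…9.
[x^9] = 1·8 + 1·9 + 1·10 + 1·10 = 37.

37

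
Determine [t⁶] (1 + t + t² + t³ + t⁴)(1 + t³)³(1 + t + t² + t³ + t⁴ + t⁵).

19

(1 + t + t² + t³ + t⁴) has coefficients 1,1,1,1,1 for degrees 0…4.
(1 + t³)³ has coefficients 1,0,0,3,0,0,3 for degrees 0…6.
Finally multiplying by (1 + t + t² + t³ + t⁴ + t⁵), the product of all factors after the first has coefficients 1,1,1,4,4,4,6 for degrees 0…6.
[t⁶] = 1·6 + 1·4 + 1·4 + 1·4 + 1·1 = 19.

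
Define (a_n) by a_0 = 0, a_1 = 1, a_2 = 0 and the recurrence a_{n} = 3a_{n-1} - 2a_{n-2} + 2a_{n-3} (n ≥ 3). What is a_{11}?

The ordinary generating function has denominator 1 - 3x + 2x^2 - 2x^3.
Iterating the recurrence: a_0,…,a_{11} = 0, 1, 0, -2, -4, -8, -20, -52, -132, -332, -836, -2108.

-2108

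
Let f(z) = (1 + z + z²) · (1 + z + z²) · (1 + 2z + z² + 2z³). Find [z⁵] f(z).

10

(1 + z + z²) has coefficients 1,1,1 for degrees 0…2.
(1 + z + z²) has coefficients 1,1,1,0,0,0 for degrees 0…5.
Finally multiplying by (1 + 2z + z² + 2z³), the product of all factors after the first has coefficients 1,3,4,5,3,2 for degrees 0…5.
[z⁵] = 1·2 + 1·3 + 1·5 = 10.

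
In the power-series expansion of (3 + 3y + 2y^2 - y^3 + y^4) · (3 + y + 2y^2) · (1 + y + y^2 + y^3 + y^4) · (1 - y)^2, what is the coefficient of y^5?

-16

(3 + 3y + 2y^2 - y^3 + y^4) has coefficients 3,3,2,-1,1 for degrees 0…4.
(3 + y + 2y^2) has coefficients 3,1,2,0,0,0 for degrees 0…5.
Multiplying by (1 + y + y^2 + y^3 + y^4) gives running coefficients 3,4,6,6,6,3 for degrees 0…5.
Finally multiplying by (1 - y)^2, the product of all factors after the first has coefficients 3,-2,1,-2,0,-3 for degrees 0…5.
[y^5] = 3·(-3) + 3·0 + 2·(-2) − 1·1 + 1·(-2) = -16.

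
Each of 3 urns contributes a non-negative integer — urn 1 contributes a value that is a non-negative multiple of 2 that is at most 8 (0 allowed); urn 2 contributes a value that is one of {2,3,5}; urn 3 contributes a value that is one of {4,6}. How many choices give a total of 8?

The generating function for the choices is (1 + y^2 + y^4 + y^6 + y^8)·(y^2 + y^3 + y^5)·(y^4 + y^6); the count is [y^8].
(1 + y^2 + y^4 + y^6 + y^8) has coefficients 1,0,1,0,1,0,1,0,1 for degrees 0…8.
(y^2 + y^3 + y^5) has coefficients 0,0,1,1,0,1,0,0,0 for degrees 0…8.
Finally multiplying by (y^4 + y^6), the product of all factors after the first has coefficients 0,0,0,0,0,0,1,1,1 for degrees 0…8.
[y^8] = 1·1 + 1·1 + 1·0 + 1·0 + 1·0 = 2.

2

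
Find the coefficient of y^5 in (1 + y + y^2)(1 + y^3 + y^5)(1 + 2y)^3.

(1 + y + y^2) has coefficients 1,1,1 for degrees 0…2.
(1 + y^3 + y^5) has coefficients 1,0,0,1,0,1 for degrees 0…5.
Finally multiplying by (1 + 2y)^3, the product of all factors after the first has coefficients 1,6,12,9,6,13 for degrees 0…5.
[y^5] = 1·13 + 1·6 + 1·9 = 28.

28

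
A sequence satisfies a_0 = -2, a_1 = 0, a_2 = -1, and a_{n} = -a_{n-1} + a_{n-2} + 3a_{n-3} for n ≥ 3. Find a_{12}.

28

The ordinary generating function has denominator 1 + z - z^2 - 3z^3.
Iterating the recurrence: a_0,…,a_{12} = -2, 0, -1, -5, 4, -12, 1, -1, -34, 36, -73, 7, 28.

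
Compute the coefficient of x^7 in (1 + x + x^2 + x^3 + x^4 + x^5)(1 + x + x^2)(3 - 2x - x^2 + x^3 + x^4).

(1 + x + x^2 + x^3 + x^4 + x^5) has coefficients 1,1,1,1,1,1 for degrees 0…5.
(1 + x + x^2) has coefficients 1,1,1,0,0,0,0,0 for degrees 0…7.
Finally multiplying by (3 - 2x - x^2 + x^3 + x^4), the product of all factors after the first has coefficients 3,1,0,-2,1,2,1,0 for degrees 0…7.
[x^7] = 1·0 + 1·1 + 1·2 + 1·1 + 1·(-2) + 1·0 = 2.

2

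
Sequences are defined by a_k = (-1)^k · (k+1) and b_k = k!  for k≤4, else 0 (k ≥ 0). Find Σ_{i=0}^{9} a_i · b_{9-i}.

The convolution is the x^9 coefficient of A(x)B(x).
Σ = 1·0 − 2·0 + 3·0 − 4·0 + 5·0 − 6·24 + 7·6 − 8·2 + 9·1 − 10·1 = -119.

-119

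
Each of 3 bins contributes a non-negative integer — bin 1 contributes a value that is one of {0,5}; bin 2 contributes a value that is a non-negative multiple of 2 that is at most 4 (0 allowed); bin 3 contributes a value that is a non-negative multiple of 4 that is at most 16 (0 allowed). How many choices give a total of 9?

The generating function for the choices is (1 + y⁵)·(1 + y² + y⁴)·(1 + y⁴ + y⁸ + y¹² + y¹⁶); the count is [y⁹].
(1 + y⁵) has coefficients 1,0,0,0,0,1 for degrees 0…5.
(1 + y² + y⁴) has coefficients 1,0,1,0,1,0,0,0,0,0 for degrees 0…9.
Finally multiplying by (1 + y⁴ + y⁸ + y¹² + y¹⁶), the product of all factors after the first has coefficients 1,0,1,0,2,0,1,0,2,0 for degrees 0…9.
[y⁹] = 1·0 + 1·2 = 2.

2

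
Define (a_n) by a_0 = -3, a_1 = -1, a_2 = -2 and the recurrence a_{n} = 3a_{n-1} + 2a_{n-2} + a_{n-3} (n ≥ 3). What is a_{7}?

The ordinary generating function has denominator 1 - 3y - 2y^2 - y^3.
Iterating the recurrence: a_0,…,a_{7} = -3, -1, -2, -11, -38, -138, -501, -1817.

-1817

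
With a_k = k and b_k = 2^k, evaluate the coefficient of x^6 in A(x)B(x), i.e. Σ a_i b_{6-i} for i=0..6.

120

This is [x^6] in the product of the two ordinary generating functions.
Σ = 0·64 + 1·32 + 2·16 + 3·8 + 4·4 + 5·2 + 6·1 = 120.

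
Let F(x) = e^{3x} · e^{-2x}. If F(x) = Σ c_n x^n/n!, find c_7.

1

The EGF product rule gives c_7 = Σ_{k_1+k_2=7} C(7; k_1,k_2) · ∏ g_i(k_i), where e^{3x} gives (3)^k; e^{-2x} gives (-2)^k.
g_1(k) for k = 0…7: 1, 3, 9, 27, 81, 243, 729, 2187.
g_2(k) for k = 0…7: 1, -2, 4, -8, 16, -32, 64, -128.
c_7 = Σ_k C(7,k)·g_1(k)·g_2(7−k) = 1·1·(-128) + 7·3·64 + 21·9·(-32) + 35·27·16 + 35·81·(-8) + 21·243·4 + 7·729·(-2) + 1·2187·1 = −128 + 1344 − 6048 + 15120 − 22680 + 20412 − 10206 + 2187 = 1.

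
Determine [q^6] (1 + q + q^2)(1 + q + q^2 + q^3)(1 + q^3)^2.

7

(1 + q + q^2) has coefficients 1,1,1 for degrees 0…2.
(1 + q + q^2 + q^3) has coefficients 1,1,1,1,0,0,0 for degrees 0…6.
Finally multiplying by (1 + q^3)^2, the product of all factors after the first has coefficients 1,1,1,3,2,2,3 for degrees 0…6.
[q^6] = 1·3 + 1·2 + 1·2 = 7.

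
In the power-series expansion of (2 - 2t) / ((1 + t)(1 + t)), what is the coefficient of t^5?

-22

The denominator gives the recurrence a_n = −2a_(n−1) − a_(n−2) for n ≥ 2; the numerator fixes a_0 = 2, a_1 = -6.
Iterating: 2, -6, 10, -14, 18, -22, so a_5 = -22.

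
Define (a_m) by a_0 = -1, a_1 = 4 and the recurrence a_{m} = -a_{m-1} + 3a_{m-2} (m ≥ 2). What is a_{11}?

The ordinary generating function has denominator 1 + x - 3x^2.
Iterating the recurrence: a_0,…,a_{11} = -1, 4, -7, 19, -40, 97, -217, 508, -1159, 2683, -6160, 14209.

14209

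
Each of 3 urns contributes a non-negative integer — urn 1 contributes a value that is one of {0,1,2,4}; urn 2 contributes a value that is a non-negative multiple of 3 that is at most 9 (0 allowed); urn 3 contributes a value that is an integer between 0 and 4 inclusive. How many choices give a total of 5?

6

The generating function for the choices is (1 + t + t^2 + t^4)·(1 + t^3 + t^6 + t^9)·(1 + t + t^2 + t^3 + t^4); the count is [t^5].
(1 + t + t^2 + t^4) has coefficients 1,1,1,0,1 for degrees 0…4.
(1 + t^3 + t^6 + t^9) has coefficients 1,0,0,1,0,0 for degrees 0…5.
Finally multiplying by (1 + t + t^2 + t^3 + t^4), the product of all factors after the first has coefficients 1,1,1,2,2,1 for degrees 0…5.
[t^5] = 1·1 + 1·2 + 1·2 + 1·1 = 6.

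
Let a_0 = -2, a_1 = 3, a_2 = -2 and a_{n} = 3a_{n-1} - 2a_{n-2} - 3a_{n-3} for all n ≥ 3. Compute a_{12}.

8083

The ordinary generating function has denominator 1 - 3q + 2q^2 + 3q^3.
Iterating the recurrence: a_0,…,a_{12} = -2, 3, -2, -6, -23, -51, -89, -96, 43, 588, 1966, 4593, 8083.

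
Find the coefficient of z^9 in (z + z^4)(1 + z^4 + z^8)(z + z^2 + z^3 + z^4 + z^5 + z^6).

(z + z^4) has coefficients 0,1,0,0,1 for degrees 0…4.
(1 + z^4 + z^8) has coefficients 1,0,0,0,1,0,0,0,1,0 for degrees 0…9.
Finally multiplying by (z + z^2 + z^3 + z^4 + z^5 + z^6), the product of all factors after the first has coefficients 0,1,1,1,1,2,2,1,1,2 for degrees 0…9.
[z^9] = 1·1 + 1·2 = 3.

3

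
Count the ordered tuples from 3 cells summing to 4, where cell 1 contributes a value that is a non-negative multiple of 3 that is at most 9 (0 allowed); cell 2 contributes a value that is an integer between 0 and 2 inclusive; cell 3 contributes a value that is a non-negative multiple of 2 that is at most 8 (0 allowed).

The generating function for the choices is (1 + z³ + z⁶ + z⁹)·(1 + z + z²)·(1 + z² + z⁴ + z⁶ + z⁸); the count is [z⁴].
(1 + z³ + z⁶ + z⁹) has coefficients 1,0,0,1,0 for degrees 0…4.
(1 + z + z²) has coefficients 1,1,1,0,0 for degrees 0…4.
Finally multiplying by (1 + z² + z⁴ + z⁶ + z⁸), the product of all factors after the first has coefficients 1,1,2,1,2 for degrees 0…4.
[z⁴] = 1·2 + 1·1 = 3.

3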